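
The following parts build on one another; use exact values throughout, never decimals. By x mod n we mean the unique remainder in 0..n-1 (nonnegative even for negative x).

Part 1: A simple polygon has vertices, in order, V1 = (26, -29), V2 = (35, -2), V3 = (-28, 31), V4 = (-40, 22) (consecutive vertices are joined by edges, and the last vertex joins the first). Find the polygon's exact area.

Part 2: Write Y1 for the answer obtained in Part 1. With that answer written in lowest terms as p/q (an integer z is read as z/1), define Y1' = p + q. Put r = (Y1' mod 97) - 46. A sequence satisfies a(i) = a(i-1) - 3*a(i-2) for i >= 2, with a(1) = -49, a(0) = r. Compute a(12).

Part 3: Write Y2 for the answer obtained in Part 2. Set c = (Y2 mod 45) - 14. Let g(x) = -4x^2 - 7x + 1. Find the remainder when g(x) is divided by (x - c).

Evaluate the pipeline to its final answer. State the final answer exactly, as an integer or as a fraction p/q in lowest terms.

Part 1: cross terms: (26*-2 - 35*-29)=963, (35*31 - -28*-2)=1029, (-28*22 - -40*31)=624, (-40*-29 - 26*22)=588; twice the area = |3204| = 3204; area = 1602; answer 1602
Part 2: Y1 = 1602; threaded value p + q = 1603; r = 5; a(2) = 1*(-49) - 3*(5) = -64; iterating: a(2)=-64, a(3)=83, a(4)=275, a(5)=26, a(6)=-799, a(7)=-877, a(8)=1520, a(9)=4151, a(10)=-409, a(11)=-12862, a(12)=-11635; answer -11635
Part 3: Y2 = -11635; c = 6; remainder = value at the root: -4*(6)^2 - 7*(6)^1 + 1 = (-144) + (-42) + (1) = -185; answer -185

-185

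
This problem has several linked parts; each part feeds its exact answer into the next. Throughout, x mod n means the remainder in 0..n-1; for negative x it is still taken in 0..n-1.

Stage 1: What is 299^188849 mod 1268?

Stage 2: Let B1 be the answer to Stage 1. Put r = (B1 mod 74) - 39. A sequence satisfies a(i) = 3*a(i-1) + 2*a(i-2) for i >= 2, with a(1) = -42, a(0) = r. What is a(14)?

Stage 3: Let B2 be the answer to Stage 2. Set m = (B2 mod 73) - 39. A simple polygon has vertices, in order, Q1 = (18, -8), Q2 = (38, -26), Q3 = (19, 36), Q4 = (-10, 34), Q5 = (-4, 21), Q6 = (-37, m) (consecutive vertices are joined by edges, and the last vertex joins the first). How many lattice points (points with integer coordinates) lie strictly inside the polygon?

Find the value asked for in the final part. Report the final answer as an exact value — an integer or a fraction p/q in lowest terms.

1690

Stage 1: squarings mod 1268: 299^1=299, 299^2=641, 299^4=49, 299^8=1133, 299^16=473, 299^32=561, 299^64=257, 299^128=113, 299^256=89, 299^512=313, 299^1024=333, 299^2048=573, 299^4096=1185, 299^8192=549, 299^16384=885, 299^32768=869, 299^65536=701, 299^131072=685; 299^188849 = 299^1 * 299^16 * 299^32 * 299^128 * 299^256 * 299^8192 * 299^16384 * 299^32768 * 299^131072 = 1023 (mod 1268); answer 1023
Stage 2: B1 = 1023; r = 22; a(2) = 3*(-42) + 2*(22) = -82; iterating: a(2)=-82, a(3)=-330, a(4)=-1154, a(5)=-4122, a(6)=-14674, a(7)=-52266, a(8)=-186146, a(9)=-662970, a(10)=-2361202, a(11)=-8409546, a(12)=-29951042, a(13)=-106672218, a(14)=-379918738; answer -379918738
Stage 3: B2 = -379918738; m = 14; cross terms: (18*-26 - 38*-8)=-164, (38*36 - 19*-26)=1862, (19*34 - -10*36)=1006, (-10*21 - -4*34)=-74, (-4*14 - -37*21)=721, (-37*-8 - 18*14)=44; twice the area = |3395| = 3395; area = 3395/2; boundary points = 2 + 1 + 1 + 1 + 1 + 11 = 17; strictly interior points = area - boundary/2 + 1 = 1690; answer 1690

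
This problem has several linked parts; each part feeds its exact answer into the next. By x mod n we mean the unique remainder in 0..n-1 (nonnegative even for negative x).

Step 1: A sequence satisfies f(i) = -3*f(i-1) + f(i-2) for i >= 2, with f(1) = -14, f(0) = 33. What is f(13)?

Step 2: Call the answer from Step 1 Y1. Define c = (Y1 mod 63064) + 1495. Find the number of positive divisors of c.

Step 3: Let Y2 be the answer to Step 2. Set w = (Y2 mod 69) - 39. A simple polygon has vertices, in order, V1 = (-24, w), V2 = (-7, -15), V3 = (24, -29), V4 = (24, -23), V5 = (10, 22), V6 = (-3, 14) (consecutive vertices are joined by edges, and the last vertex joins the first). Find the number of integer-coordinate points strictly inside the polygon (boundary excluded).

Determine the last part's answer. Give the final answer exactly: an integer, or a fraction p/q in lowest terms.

Step 1: f(2) = -3*(-14) + 1*(33) = 75; iterating: f(2)=75, f(3)=-239, f(4)=792, f(5)=-2615, f(6)=8637, f(7)=-28526, f(8)=94215, f(9)=-311171, f(10)=1027728, f(11)=-3394355, f(12)=11210793, f(13)=-37026734; answer -37026734
Step 2: Y1 = -37026734; c = 56393; 56393 is prime, so its only divisors are 1 and 56393; count = 2; answer 2
Step 3: Y2 = 2; w = -37; cross terms: (-24*-15 - -7*-37)=101, (-7*-29 - 24*-15)=563, (24*-23 - 24*-29)=144, (24*22 - 10*-23)=758, (10*14 - -3*22)=206, (-3*-37 - -24*14)=447; twice the area = |2219| = 2219; area = 2219/2; boundary points = 1 + 1 + 6 + 1 + 1 + 3 = 13; strictly interior points = area - boundary/2 + 1 = 1104; answer 1104

1104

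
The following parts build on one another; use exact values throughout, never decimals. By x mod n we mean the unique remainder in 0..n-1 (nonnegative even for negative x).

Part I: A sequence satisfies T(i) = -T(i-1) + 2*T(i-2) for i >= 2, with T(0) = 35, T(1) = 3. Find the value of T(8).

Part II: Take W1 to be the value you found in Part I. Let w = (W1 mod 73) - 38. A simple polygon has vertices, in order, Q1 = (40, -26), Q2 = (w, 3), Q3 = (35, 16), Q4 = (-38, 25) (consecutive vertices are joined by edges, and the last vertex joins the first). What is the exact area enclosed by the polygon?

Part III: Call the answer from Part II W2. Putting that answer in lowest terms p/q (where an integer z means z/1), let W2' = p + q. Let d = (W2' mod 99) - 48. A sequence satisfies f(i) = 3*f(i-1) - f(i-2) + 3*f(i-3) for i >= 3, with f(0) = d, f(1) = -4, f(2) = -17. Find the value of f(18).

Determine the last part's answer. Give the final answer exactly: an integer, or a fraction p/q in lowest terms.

968551183

Part I: T(2) = -1*(3) + 2*(35) = 67; iterating: T(2)=67, T(3)=-61, T(4)=195, T(5)=-317, T(6)=707, T(7)=-1341, T(8)=2755; answer 2755
Part II: W1 = 2755; w = 16; cross terms: (40*3 - 16*-26)=536, (16*16 - 35*3)=151, (35*25 - -38*16)=1483, (-38*-26 - 40*25)=-12; twice the area = |2158| = 2158; area = 1079; answer 1079
Part III: W2 = 1079; threaded value p + q = 1080; d = 42; f(3) = 3*(-17) - 1*(-4) + 3*(42) = 79; iterating: f(3)=79, f(4)=242, f(5)=596, f(6)=1783, f(7)=5479, f(8)=16442, f(9)=49196, f(10)=147583, f(11)=442879, f(12)=1328642, f(13)=3985796, f(14)=11957383, f(15)=35872279, f(16)=107616842, f(17)=322850396, f(18)=968551183; answer 968551183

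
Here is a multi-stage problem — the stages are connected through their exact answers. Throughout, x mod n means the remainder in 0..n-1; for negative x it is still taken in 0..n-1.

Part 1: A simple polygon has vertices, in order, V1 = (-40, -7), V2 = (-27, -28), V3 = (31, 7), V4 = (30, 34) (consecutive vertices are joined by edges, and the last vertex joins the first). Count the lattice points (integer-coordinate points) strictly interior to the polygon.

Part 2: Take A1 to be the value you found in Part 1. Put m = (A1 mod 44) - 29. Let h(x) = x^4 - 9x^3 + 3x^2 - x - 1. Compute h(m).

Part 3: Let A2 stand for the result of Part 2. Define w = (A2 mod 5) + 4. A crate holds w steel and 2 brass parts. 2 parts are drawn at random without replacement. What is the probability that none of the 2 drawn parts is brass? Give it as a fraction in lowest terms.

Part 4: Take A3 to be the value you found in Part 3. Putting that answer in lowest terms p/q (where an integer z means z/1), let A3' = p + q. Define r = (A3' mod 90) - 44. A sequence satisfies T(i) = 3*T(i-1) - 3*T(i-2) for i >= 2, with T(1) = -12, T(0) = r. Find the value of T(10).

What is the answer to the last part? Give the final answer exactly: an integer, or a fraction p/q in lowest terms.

Part 1: cross terms: (-40*-28 - -27*-7)=931, (-27*7 - 31*-28)=679, (31*34 - 30*7)=844, (30*-7 - -40*34)=1150; twice the area = |3604| = 3604; area = 1802; boundary points = 1 + 1 + 1 + 1 = 4; strictly interior points = area - boundary/2 + 1 = 1801; answer 1801
Part 2: A1 = 1801; m = 12; 1*(12)^4 - 9*(12)^3 + 3*(12)^2 - 1*(12)^1 - 1 = (20736) + (-15552) + (432) + (-12) + (-1) = 5603; answer 5603
Part 3: A2 = 5603; w = 7; total draws C(9,2) = 36; favorable C(7,2) = 21; P = 7/12; answer 7/12
Part 4: A3 = 7/12; threaded value p + q = 19; r = -25; T(2) = 3*(-12) - 3*(-25) = 39; iterating: T(2)=39, T(3)=153, T(4)=342, T(5)=567, T(6)=675, T(7)=324, T(8)=-1053, T(9)=-4131, T(10)=-9234; answer -9234

-9234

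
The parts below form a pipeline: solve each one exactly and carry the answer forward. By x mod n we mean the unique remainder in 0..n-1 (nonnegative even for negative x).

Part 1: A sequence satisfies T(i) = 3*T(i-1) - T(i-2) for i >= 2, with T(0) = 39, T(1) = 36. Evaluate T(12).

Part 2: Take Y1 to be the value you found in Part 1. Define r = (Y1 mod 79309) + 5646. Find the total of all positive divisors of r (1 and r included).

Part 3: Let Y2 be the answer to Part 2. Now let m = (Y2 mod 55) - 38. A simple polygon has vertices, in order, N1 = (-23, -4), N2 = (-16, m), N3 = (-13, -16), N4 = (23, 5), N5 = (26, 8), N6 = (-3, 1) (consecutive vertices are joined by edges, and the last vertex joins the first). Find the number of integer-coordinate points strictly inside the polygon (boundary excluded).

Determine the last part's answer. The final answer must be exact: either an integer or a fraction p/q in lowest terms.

351

Part 1: T(2) = 3*(36) - 1*(39) = 69; iterating: T(2)=69, T(3)=171, T(4)=444, T(5)=1161, T(6)=3039, T(7)=7956, T(8)=20829, T(9)=54531, T(10)=142764, T(11)=373761, T(12)=978519; answer 978519
Part 2: Y1 = 978519; r = 32457; 32457 = 3 * 31 * 349; sigma = (1 + 3) * (1 + 31) * (1 + 349) = 4 * 32 * 350 = 44800; answer 44800
Part 3: Y2 = 44800; m = -8; cross terms: (-23*-8 - -16*-4)=120, (-16*-16 - -13*-8)=152, (-13*5 - 23*-16)=303, (23*8 - 26*5)=54, (26*1 - -3*8)=50, (-3*-4 - -23*1)=35; twice the area = |714| = 714; area = 357; boundary points = 1 + 1 + 3 + 3 + 1 + 5 = 14; strictly interior points = area - boundary/2 + 1 = 351; answer 351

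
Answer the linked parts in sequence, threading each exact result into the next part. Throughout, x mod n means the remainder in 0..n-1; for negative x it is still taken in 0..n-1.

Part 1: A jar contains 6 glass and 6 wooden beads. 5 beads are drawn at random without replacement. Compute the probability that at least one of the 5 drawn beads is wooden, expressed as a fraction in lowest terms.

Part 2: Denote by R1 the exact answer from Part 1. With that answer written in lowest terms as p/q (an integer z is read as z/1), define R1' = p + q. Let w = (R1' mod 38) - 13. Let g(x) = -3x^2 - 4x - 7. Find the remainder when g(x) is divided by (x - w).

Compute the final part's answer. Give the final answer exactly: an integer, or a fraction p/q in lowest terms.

Part 1: total draws C(12,5) = 792; complement C(6,5) = 6; favorable 792 - 6 = 786; P = 131/132; answer 131/132
Part 2: R1 = 131/132; threaded value p + q = 263; w = 22; remainder = value at the root: -3*(22)^2 - 4*(22)^1 - 7 = (-1452) + (-88) + (-7) = -1547; answer -1547

-1547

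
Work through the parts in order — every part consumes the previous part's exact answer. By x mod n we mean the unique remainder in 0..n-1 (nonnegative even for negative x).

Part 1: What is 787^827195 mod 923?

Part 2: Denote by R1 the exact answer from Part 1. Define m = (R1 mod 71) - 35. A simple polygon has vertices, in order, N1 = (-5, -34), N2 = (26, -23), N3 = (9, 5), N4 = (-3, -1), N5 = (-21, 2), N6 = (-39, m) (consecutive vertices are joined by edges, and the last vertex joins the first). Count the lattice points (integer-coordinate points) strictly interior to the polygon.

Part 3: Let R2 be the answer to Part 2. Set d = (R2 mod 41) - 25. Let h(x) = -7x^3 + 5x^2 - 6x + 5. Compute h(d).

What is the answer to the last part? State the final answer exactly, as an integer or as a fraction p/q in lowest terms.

3957

Part 1: squarings mod 923: 787^1=787, 787^2=36, 787^4=373, 787^8=679, 787^16=464, 787^32=237, 787^64=789, 787^128=419, 787^256=191, 787^512=484, 787^1024=737, 787^2048=445, 787^4096=503, 787^8192=107, 787^16384=373, 787^32768=679, 787^65536=464, 787^131072=237, 787^262144=789, 787^524288=419; 787^827195 = 787^1 * 787^2 * 787^8 * 787^16 * 787^32 * 787^256 * 787^512 * 787^1024 * 787^2048 * 787^4096 * 787^32768 * 787^262144 * 787^524288 = 392 (mod 923); answer 392
Part 2: R1 = 392; m = 2; cross terms: (-5*-23 - 26*-34)=999, (26*5 - 9*-23)=337, (9*-1 - -3*5)=6, (-3*2 - -21*-1)=-27, (-21*2 - -39*2)=36, (-39*-34 - -5*2)=1336; twice the area = |2687| = 2687; area = 2687/2; boundary points = 1 + 1 + 6 + 3 + 18 + 2 = 31; strictly interior points = area - boundary/2 + 1 = 1329; answer 1329
Part 3: R2 = 1329; d = -8; -7*(-8)^3 + 5*(-8)^2 - 6*(-8)^1 + 5 = (3584) + (320) + (48) + (5) = 3957; answer 3957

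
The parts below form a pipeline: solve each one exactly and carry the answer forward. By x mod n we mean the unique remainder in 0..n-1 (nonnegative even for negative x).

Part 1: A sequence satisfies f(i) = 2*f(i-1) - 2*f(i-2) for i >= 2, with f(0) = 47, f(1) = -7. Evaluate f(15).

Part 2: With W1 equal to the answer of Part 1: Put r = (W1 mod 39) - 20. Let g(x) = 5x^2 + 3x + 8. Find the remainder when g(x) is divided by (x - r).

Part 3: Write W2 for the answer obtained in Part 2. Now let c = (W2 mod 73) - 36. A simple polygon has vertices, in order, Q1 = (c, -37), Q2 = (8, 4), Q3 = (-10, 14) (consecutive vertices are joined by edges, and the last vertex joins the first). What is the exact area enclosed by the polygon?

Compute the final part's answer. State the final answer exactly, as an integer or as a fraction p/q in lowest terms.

539

Part 1: f(2) = 2*(-7) - 2*(47) = -108; iterating: f(2)=-108, f(3)=-202, f(4)=-188, f(5)=28, f(6)=432, f(7)=808, f(8)=752, f(9)=-112, f(10)=-1728, f(11)=-3232, f(12)=-3008, f(13)=448, f(14)=6912, f(15)=12928; answer 12928
Part 2: W1 = 12928; r = -1; remainder = value at the root: 5*(-1)^2 + 3*(-1)^1 + 8 = (5) + (-3) + (8) = 10; answer 10
Part 3: W2 = 10; c = -26; cross terms: (-26*4 - 8*-37)=192, (8*14 - -10*4)=152, (-10*-37 - -26*14)=734; twice the area = |1078| = 1078; area = 539; answer 539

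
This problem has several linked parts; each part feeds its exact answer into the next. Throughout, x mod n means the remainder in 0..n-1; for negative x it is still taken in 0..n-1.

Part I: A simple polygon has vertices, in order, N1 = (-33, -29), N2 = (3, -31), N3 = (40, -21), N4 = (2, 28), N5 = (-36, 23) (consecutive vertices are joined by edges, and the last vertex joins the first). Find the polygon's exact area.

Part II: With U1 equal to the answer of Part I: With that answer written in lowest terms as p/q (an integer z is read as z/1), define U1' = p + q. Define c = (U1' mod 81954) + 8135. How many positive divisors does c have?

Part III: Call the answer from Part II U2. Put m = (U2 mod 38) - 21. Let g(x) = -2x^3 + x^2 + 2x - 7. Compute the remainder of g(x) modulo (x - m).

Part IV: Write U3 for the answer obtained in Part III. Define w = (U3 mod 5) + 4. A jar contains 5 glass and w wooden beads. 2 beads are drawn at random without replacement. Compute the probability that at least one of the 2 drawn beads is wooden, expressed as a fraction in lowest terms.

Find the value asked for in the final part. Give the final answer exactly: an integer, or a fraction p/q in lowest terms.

Part I: cross terms: (-33*-31 - 3*-29)=1110, (3*-21 - 40*-31)=1177, (40*28 - 2*-21)=1162, (2*23 - -36*28)=1054, (-36*-29 - -33*23)=1803; twice the area = |6306| = 6306; area = 3153; answer 3153
Part II: U1 = 3153; threaded value p + q = 3154; c = 11289; 11289 = 3 * 53 * 71; number of divisors = (1+1) * (1+1) * (1+1) = 8; answer 8
Part III: U2 = 8; m = -13; remainder = value at the root: -2*(-13)^3 + 1*(-13)^2 + 2*(-13)^1 - 7 = (4394) + (169) + (-26) + (-7) = 4530; answer 4530
Part IV: U3 = 4530; w = 4; total draws C(9,2) = 36; complement C(5,2) = 10; favorable 36 - 10 = 26; P = 13/18; answer 13/18

13/18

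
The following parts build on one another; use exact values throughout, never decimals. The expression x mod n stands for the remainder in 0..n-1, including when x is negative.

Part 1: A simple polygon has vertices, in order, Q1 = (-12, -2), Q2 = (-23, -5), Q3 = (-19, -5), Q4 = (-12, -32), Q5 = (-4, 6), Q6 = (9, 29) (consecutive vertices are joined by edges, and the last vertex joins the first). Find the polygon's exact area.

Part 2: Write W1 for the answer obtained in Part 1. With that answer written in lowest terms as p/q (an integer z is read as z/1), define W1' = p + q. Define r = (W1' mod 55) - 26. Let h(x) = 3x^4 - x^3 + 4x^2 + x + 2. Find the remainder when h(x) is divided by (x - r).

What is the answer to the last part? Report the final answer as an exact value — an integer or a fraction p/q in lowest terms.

1356084

Part 1: cross terms: (-12*-5 - -23*-2)=14, (-23*-5 - -19*-5)=20, (-19*-32 - -12*-5)=548, (-12*6 - -4*-32)=-200, (-4*29 - 9*6)=-170, (9*-2 - -12*29)=330; twice the area = |542| = 542; area = 271; answer 271
Part 2: W1 = 271; threaded value p + q = 272; r = 26; remainder = value at the root: 3*(26)^4 - 1*(26)^3 + 4*(26)^2 + 1*(26)^1 + 2 = (1370928) + (-17576) + (2704) + (26) + (2) = 1356084; answer 1356084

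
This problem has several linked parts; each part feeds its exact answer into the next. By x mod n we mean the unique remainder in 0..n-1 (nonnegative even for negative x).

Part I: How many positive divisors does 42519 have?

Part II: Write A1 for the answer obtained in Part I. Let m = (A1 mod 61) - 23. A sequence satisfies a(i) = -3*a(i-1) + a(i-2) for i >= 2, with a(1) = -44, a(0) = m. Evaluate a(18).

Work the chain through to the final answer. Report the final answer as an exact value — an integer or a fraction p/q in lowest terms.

Part I: 42519 = 3 * 14173; number of divisors = (1+1) * (1+1) = 4; answer 4
Part II: A1 = 4; m = -19; a(2) = -3*(-44) + 1*(-19) = 113; iterating: a(2)=113, a(3)=-383, a(4)=1262, a(5)=-4169, a(6)=13769, a(7)=-45476, a(8)=150197, a(9)=-496067, a(10)=1638398, a(11)=-5411261, a(12)=17872181, a(13)=-59027804, a(14)=194955593, a(15)=-643894583, a(16)=2126639342, a(17)=-7023812609, a(18)=23198077169; answer 23198077169

23198077169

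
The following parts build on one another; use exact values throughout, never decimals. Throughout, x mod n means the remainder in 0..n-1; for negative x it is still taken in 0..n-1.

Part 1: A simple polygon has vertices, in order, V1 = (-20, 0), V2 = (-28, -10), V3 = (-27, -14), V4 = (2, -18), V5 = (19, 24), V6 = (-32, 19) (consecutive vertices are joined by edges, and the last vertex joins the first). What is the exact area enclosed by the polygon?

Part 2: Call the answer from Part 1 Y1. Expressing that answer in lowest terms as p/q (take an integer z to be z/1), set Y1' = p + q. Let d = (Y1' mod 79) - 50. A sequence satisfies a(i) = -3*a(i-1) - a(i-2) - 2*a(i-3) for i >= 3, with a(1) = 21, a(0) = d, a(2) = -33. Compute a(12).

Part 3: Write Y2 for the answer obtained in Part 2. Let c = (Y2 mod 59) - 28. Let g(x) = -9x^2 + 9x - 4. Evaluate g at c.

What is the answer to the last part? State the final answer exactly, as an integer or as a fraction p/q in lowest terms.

-2452

Part 1: cross terms: (-20*-10 - -28*0)=200, (-28*-14 - -27*-10)=122, (-27*-18 - 2*-14)=514, (2*24 - 19*-18)=390, (19*19 - -32*24)=1129, (-32*0 - -20*19)=380; twice the area = |2735| = 2735; area = 2735/2; answer 2735/2
Part 2: Y1 = 2735/2; threaded value p + q = 2737; d = 1; a(3) = -3*(-33) - 1*(21) - 2*(1) = 76; iterating: a(3)=76, a(4)=-237, a(5)=701, a(6)=-2018, a(7)=5827, a(8)=-16865, a(9)=48804, a(10)=-141201, a(11)=408529, a(12)=-1181994; answer -1181994
Part 3: Y2 = -1181994; c = -16; -9*(-16)^2 + 9*(-16)^1 - 4 = (-2304) + (-144) + (-4) = -2452; answer -2452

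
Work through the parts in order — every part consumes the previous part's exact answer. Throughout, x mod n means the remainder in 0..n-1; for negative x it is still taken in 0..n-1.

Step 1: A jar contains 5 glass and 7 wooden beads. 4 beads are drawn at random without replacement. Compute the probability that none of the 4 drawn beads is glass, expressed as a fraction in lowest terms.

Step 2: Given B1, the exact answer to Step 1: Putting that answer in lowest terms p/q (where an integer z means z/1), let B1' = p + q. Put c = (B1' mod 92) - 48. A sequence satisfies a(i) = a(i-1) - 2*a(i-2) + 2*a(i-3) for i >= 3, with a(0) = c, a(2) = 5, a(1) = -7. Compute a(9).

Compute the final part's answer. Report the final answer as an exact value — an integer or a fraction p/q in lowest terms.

Step 1: total draws C(12,4) = 495; favorable C(7,4) = 35; P = 7/99; answer 7/99
Step 2: B1 = 7/99; threaded value p + q = 106; c = -34; a(3) = 1*(5) - 2*(-7) + 2*(-34) = -49; iterating: a(3)=-49, a(4)=-73, a(5)=35, a(6)=83, a(7)=-133, a(8)=-229, a(9)=203; answer 203

203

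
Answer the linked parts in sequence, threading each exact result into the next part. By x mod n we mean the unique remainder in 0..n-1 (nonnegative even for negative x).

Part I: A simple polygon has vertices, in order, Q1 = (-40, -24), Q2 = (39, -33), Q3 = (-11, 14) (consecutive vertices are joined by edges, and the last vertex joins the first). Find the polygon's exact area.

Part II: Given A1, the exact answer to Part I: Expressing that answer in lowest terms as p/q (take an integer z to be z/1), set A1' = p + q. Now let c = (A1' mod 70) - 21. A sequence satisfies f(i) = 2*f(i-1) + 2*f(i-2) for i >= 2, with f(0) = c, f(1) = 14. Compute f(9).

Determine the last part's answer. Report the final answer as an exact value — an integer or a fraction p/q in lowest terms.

77280

Part I: cross terms: (-40*-33 - 39*-24)=2256, (39*14 - -11*-33)=183, (-11*-24 - -40*14)=824; twice the area = |3263| = 3263; area = 3263/2; answer 3263/2
Part II: A1 = 3263/2; threaded value p + q = 3265; c = 24; f(2) = 2*(14) + 2*(24) = 76; iterating: f(2)=76, f(3)=180, f(4)=512, f(5)=1384, f(6)=3792, f(7)=10352, f(8)=28288, f(9)=77280; answer 77280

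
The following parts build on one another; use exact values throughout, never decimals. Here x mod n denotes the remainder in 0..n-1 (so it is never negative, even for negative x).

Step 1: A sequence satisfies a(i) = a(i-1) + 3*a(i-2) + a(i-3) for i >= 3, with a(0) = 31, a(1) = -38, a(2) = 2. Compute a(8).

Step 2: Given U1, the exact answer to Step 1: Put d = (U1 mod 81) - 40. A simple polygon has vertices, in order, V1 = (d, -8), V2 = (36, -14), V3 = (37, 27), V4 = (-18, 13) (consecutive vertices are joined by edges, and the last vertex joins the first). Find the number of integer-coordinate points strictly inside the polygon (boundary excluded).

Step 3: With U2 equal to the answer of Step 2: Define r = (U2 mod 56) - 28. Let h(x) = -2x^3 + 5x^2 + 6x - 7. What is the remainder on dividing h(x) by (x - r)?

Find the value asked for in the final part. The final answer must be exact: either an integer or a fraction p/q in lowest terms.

-6823

Step 1: a(3) = 1*(2) + 3*(-38) + 1*(31) = -81; iterating: a(3)=-81, a(4)=-113, a(5)=-354, a(6)=-774, a(7)=-1949, a(8)=-4625; answer -4625
Step 2: U1 = -4625; d = 33; cross terms: (33*-14 - 36*-8)=-174, (36*27 - 37*-14)=1490, (37*13 - -18*27)=967, (-18*-8 - 33*13)=-285; twice the area = |1998| = 1998; area = 999; boundary points = 3 + 1 + 1 + 3 = 8; strictly interior points = area - boundary/2 + 1 = 996; answer 996
Step 3: U2 = 996; r = 16; remainder = value at the root: -2*(16)^3 + 5*(16)^2 + 6*(16)^1 - 7 = (-8192) + (1280) + (96) + (-7) = -6823; answer -6823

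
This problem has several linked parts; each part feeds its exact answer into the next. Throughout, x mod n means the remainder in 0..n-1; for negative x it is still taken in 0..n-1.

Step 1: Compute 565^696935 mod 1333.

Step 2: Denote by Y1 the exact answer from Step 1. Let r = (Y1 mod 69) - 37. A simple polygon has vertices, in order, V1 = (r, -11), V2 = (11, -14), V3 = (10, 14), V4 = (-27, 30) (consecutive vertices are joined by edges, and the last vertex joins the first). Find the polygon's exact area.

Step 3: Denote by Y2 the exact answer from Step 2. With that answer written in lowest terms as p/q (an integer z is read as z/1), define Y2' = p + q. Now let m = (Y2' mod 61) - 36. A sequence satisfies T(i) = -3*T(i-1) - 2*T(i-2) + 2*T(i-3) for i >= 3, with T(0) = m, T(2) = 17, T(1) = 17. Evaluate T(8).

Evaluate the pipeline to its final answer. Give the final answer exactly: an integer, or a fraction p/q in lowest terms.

629

Step 1: squarings mod 1333: 565^1=565, 565^2=638, 565^4=479, 565^8=165, 565^16=565, 565^32=638, 565^64=479, 565^128=165, 565^256=565, 565^512=638, 565^1024=479, 565^2048=165, 565^4096=565, 565^8192=638, 565^16384=479, 565^32768=165, 565^65536=565, 565^131072=638, 565^262144=479, 565^524288=165; 565^696935 = 565^1 * 565^2 * 565^4 * 565^32 * 565^64 * 565^512 * 565^8192 * 565^32768 * 565^131072 * 565^524288 = 36 (mod 1333); answer 36
Step 2: Y1 = 36; r = -1; cross terms: (-1*-14 - 11*-11)=135, (11*14 - 10*-14)=294, (10*30 - -27*14)=678, (-27*-11 - -1*30)=327; twice the area = |1434| = 1434; area = 717; answer 717
Step 3: Y2 = 717; threaded value p + q = 718; m = 11; T(3) = -3*(17) - 2*(17) + 2*(11) = -63; iterating: T(3)=-63, T(4)=189, T(5)=-407, T(6)=717, T(7)=-959, T(8)=629; answer 629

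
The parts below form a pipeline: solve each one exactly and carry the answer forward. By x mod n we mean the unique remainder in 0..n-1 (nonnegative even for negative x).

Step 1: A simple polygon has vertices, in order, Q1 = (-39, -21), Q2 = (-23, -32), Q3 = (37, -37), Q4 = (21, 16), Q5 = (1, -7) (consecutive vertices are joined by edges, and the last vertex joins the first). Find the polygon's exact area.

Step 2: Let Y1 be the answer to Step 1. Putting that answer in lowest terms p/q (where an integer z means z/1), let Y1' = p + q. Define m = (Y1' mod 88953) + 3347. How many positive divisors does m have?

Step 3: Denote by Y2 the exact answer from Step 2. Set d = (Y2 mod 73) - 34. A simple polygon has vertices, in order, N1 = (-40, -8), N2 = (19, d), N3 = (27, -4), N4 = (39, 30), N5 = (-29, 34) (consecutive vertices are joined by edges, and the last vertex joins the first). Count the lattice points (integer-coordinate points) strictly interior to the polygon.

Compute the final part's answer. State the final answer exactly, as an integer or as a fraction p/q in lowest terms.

Step 1: cross terms: (-39*-32 - -23*-21)=765, (-23*-37 - 37*-32)=2035, (37*16 - 21*-37)=1369, (21*-7 - 1*16)=-163, (1*-21 - -39*-7)=-294; twice the area = |3712| = 3712; area = 1856; answer 1856
Step 2: Y1 = 1856; threaded value p + q = 1857; m = 5204; 5204 = 2^2 * 1301; number of divisors = (2+1) * (1+1) = 6; answer 6
Step 3: Y2 = 6; d = -28; cross terms: (-40*-28 - 19*-8)=1272, (19*-4 - 27*-28)=680, (27*30 - 39*-4)=966, (39*34 - -29*30)=2196, (-29*-8 - -40*34)=1592; twice the area = |6706| = 6706; area = 3353; boundary points = 1 + 8 + 2 + 4 + 1 = 16; strictly interior points = area - boundary/2 + 1 = 3346; answer 3346

3346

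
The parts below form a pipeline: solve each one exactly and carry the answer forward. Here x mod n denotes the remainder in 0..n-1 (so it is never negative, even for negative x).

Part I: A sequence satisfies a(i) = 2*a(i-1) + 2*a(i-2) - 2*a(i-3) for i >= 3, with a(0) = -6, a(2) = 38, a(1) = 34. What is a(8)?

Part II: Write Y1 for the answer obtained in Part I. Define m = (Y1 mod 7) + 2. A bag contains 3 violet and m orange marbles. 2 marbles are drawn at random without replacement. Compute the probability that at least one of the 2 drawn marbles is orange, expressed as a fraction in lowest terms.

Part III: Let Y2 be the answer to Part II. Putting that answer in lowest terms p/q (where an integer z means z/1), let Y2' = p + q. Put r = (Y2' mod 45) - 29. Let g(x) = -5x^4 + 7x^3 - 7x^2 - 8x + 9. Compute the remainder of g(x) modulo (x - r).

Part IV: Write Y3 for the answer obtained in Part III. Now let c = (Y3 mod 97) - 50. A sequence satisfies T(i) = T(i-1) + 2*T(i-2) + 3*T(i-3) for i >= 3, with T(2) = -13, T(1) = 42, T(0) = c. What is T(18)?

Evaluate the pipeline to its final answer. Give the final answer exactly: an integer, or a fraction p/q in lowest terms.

Part I: a(3) = 2*(38) + 2*(34) - 2*(-6) = 156; iterating: a(3)=156, a(4)=320, a(5)=876, a(6)=2080, a(7)=5272, a(8)=12952; answer 12952
Part II: Y1 = 12952; m = 4; total draws C(7,2) = 21; complement C(3,2) = 3; favorable 21 - 3 = 18; P = 6/7; answer 6/7
Part III: Y2 = 6/7; threaded value p + q = 13; r = -16; remainder = value at the root: -5*(-16)^4 + 7*(-16)^3 - 7*(-16)^2 - 8*(-16)^1 + 9 = (-327680) + (-28672) + (-1792) + (128) + (9) = -358007; answer -358007
Part IV: Y3 = -358007; c = -30; T(3) = 1*(-13) + 2*(42) + 3*(-30) = -19; iterating: T(3)=-19, T(4)=81, T(5)=4, T(6)=109, T(7)=360, T(8)=590, T(9)=1637, T(10)=3897, T(11)=8941, T(12)=21646, T(13)=51219, T(14)=121334, T(15)=288710, T(16)=685035, T(17)=1626457, T(18)=3862657; answer 3862657

3862657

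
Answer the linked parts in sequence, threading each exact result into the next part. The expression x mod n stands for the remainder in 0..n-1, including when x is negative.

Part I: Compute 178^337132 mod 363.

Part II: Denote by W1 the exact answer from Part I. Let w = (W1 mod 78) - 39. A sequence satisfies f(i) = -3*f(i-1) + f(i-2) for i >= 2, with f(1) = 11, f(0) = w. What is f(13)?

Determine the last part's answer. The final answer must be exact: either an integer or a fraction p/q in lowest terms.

33331331

Part I: squarings mod 363: 178^1=178, 178^2=103, 178^4=82, 178^8=190, 178^16=163, 178^32=70, 178^64=181, 178^128=91, 178^256=295, 178^512=268, 178^1024=313, 178^2048=322, 178^4096=229, 178^8192=169, 178^16384=247, 178^32768=25, 178^65536=262, 178^131072=37, 178^262144=280; 178^337132 = 178^4 * 178^8 * 178^32 * 178^64 * 178^128 * 178^1024 * 178^8192 * 178^65536 * 178^262144 = 4 (mod 363); answer 4
Part II: W1 = 4; w = -35; f(2) = -3*(11) + 1*(-35) = -68; iterating: f(2)=-68, f(3)=215, f(4)=-713, f(5)=2354, f(6)=-7775, f(7)=25679, f(8)=-84812, f(9)=280115, f(10)=-925157, f(11)=3055586, f(12)=-10091915, f(13)=33331331; answer 33331331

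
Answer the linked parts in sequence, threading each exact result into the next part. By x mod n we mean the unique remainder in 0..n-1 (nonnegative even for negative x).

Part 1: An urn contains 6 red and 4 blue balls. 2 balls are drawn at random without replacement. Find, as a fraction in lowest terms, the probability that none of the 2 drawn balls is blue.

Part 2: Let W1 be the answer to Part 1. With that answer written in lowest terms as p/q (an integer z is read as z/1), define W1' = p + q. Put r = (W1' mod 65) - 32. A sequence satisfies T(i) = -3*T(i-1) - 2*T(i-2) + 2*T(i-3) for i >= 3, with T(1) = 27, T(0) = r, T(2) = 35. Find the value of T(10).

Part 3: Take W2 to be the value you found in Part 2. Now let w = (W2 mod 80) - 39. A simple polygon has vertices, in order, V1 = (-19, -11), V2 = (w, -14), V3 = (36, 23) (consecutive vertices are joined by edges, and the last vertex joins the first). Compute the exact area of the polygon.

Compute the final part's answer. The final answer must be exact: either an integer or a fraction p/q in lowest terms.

Part 1: total draws C(10,2) = 45; favorable C(6,2) = 15; P = 1/3; answer 1/3
Part 2: W1 = 1/3; threaded value p + q = 4; r = -28; T(3) = -3*(35) - 2*(27) + 2*(-28) = -215; iterating: T(3)=-215, T(4)=629, T(5)=-1387, T(6)=2473, T(7)=-3387, T(8)=2441, T(9)=4397, T(10)=-24847; answer -24847
Part 3: W2 = -24847; w = -6; cross terms: (-19*-14 - -6*-11)=200, (-6*23 - 36*-14)=366, (36*-11 - -19*23)=41; twice the area = |607| = 607; area = 607/2; answer 607/2

607/2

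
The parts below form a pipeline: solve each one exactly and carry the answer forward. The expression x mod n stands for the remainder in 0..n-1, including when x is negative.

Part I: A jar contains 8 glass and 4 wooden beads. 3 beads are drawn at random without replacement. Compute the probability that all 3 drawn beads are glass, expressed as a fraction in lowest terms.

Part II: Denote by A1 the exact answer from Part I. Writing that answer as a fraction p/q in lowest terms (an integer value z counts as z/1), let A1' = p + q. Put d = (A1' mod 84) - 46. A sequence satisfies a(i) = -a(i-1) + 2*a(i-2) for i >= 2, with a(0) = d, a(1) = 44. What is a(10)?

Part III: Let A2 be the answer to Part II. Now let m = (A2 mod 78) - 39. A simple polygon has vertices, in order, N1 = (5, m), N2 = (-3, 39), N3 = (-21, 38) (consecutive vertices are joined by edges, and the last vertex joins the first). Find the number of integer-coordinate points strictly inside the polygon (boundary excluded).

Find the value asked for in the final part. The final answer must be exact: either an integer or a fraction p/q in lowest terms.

354

Part I: total draws C(12,3) = 220; favorable C(8,3) = 56; P = 14/55; answer 14/55
Part II: A1 = 14/55; threaded value p + q = 69; d = 23; a(2) = -1*(44) + 2*(23) = 2; iterating: a(2)=2, a(3)=86, a(4)=-82, a(5)=254, a(6)=-418, a(7)=926, a(8)=-1762, a(9)=3614, a(10)=-7138; answer -7138
Part III: A2 = -7138; m = -1; cross terms: (5*39 - -3*-1)=192, (-3*38 - -21*39)=705, (-21*-1 - 5*38)=-169; twice the area = |728| = 728; area = 364; boundary points = 8 + 1 + 13 = 22; strictly interior points = area - boundary/2 + 1 = 354; answer 354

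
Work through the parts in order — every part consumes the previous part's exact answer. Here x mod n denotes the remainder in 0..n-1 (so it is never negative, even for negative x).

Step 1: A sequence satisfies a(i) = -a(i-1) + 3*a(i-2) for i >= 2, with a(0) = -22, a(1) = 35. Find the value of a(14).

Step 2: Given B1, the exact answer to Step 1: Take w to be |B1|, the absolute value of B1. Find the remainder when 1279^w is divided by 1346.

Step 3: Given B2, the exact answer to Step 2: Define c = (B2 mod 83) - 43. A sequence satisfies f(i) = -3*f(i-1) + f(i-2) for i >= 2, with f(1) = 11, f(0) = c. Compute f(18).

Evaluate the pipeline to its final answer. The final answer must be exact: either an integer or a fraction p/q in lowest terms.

-1897121926

Step 1: a(2) = -1*(35) + 3*(-22) = -101; iterating: a(2)=-101, a(3)=206, a(4)=-509, a(5)=1127, a(6)=-2654, a(7)=6035, a(8)=-13997, a(9)=32102, a(10)=-74093, a(11)=170399, a(12)=-392678, a(13)=903875, a(14)=-2081909; answer -2081909
Step 2: B1 = -2081909; w = 2081909; squarings mod 1346: 1279^1=1279, 1279^2=451, 1279^4=155, 1279^8=1143, 1279^16=829, 1279^32=781, 1279^64=223, 1279^128=1273, 1279^256=1291, 1279^512=333, 1279^1024=517, 1279^2048=781, 1279^4096=223, 1279^8192=1273, 1279^16384=1291, 1279^32768=333, 1279^65536=517, 1279^131072=781, 1279^262144=223, 1279^524288=1273, 1279^1048576=1291; 1279^2081909 = 1279^1 * 1279^4 * 1279^16 * 1279^32 * 1279^64 * 1279^1024 * 1279^16384 * 1279^32768 * 1279^65536 * 1279^131072 * 1279^262144 * 1279^524288 * 1279^1048576 = 733 (mod 1346); answer 733
Step 3: B2 = 733; c = 26; f(2) = -3*(11) + 1*(26) = -7; iterating: f(2)=-7, f(3)=32, f(4)=-103, f(5)=341, f(6)=-1126, f(7)=3719, f(8)=-12283, f(9)=40568, f(10)=-133987, f(11)=442529, f(12)=-1461574, f(13)=4827251, f(14)=-15943327, f(15)=52657232, f(16)=-173915023, f(17)=574402301, f(18)=-1897121926; answer -1897121926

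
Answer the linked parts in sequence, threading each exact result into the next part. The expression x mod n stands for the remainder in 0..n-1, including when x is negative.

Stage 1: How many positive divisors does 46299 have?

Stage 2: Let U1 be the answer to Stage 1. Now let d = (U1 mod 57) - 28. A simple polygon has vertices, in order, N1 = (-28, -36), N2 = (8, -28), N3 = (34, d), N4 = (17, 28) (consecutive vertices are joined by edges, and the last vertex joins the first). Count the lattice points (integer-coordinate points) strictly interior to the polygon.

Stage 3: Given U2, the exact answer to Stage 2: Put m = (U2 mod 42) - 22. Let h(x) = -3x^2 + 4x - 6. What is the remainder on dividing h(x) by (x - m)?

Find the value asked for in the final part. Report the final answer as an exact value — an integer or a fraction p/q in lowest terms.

Stage 1: 46299 = 3 * 11 * 23 * 61; number of divisors = (1+1) * (1+1) * (1+1) * (1+1) = 16; answer 16
Stage 2: U1 = 16; d = -12; cross terms: (-28*-28 - 8*-36)=1072, (8*-12 - 34*-28)=856, (34*28 - 17*-12)=1156, (17*-36 - -28*28)=172; twice the area = |3256| = 3256; area = 1628; boundary points = 4 + 2 + 1 + 1 = 8; strictly interior points = area - boundary/2 + 1 = 1625; answer 1625
Stage 3: U2 = 1625; m = 7; remainder = value at the root: -3*(7)^2 + 4*(7)^1 - 6 = (-147) + (28) + (-6) = -125; answer -125

-125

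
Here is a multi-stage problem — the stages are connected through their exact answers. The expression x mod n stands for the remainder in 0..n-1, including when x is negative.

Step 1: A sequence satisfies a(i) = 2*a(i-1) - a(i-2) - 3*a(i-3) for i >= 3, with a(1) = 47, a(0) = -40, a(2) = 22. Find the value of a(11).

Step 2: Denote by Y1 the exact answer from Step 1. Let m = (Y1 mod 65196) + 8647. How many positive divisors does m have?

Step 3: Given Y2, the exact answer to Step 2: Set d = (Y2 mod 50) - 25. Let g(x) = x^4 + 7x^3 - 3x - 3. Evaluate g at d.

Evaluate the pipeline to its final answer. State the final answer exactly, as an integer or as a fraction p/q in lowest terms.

Step 1: a(3) = 2*(22) - 1*(47) - 3*(-40) = 117; iterating: a(3)=117, a(4)=71, a(5)=-41, a(6)=-504, a(7)=-1180, a(8)=-1733, a(9)=-774, a(10)=3725, a(11)=13423; answer 13423
Step 2: Y1 = 13423; m = 22070; 22070 = 2 * 5 * 2207; number of divisors = (1+1) * (1+1) * (1+1) = 8; answer 8
Step 3: Y2 = 8; d = -17; 1*(-17)^4 + 7*(-17)^3 - 3*(-17)^1 - 3 = (83521) + (-34391) + (51) + (-3) = 49178; answer 49178

49178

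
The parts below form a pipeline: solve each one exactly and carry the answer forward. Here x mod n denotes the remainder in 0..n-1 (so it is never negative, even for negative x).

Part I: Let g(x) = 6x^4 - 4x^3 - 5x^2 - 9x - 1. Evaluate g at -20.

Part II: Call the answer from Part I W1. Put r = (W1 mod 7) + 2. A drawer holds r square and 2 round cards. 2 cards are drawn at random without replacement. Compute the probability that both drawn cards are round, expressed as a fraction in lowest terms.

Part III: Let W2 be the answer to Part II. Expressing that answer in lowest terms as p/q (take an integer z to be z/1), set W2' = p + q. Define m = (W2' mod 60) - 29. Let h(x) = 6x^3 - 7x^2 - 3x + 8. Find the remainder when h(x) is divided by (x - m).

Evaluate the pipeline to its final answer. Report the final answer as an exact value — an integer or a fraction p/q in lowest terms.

Part I: 6*(-20)^4 - 4*(-20)^3 - 5*(-20)^2 - 9*(-20)^1 - 1 = (960000) + (32000) + (-2000) + (180) + (-1) = 990179; answer 990179
Part II: W1 = 990179; r = 3; total draws C(5,2) = 10; favorable C(2,2) = 1; P = 1/10; answer 1/10
Part III: W2 = 1/10; threaded value p + q = 11; m = -18; remainder = value at the root: 6*(-18)^3 - 7*(-18)^2 - 3*(-18)^1 + 8 = (-34992) + (-2268) + (54) + (8) = -37198; answer -37198

-37198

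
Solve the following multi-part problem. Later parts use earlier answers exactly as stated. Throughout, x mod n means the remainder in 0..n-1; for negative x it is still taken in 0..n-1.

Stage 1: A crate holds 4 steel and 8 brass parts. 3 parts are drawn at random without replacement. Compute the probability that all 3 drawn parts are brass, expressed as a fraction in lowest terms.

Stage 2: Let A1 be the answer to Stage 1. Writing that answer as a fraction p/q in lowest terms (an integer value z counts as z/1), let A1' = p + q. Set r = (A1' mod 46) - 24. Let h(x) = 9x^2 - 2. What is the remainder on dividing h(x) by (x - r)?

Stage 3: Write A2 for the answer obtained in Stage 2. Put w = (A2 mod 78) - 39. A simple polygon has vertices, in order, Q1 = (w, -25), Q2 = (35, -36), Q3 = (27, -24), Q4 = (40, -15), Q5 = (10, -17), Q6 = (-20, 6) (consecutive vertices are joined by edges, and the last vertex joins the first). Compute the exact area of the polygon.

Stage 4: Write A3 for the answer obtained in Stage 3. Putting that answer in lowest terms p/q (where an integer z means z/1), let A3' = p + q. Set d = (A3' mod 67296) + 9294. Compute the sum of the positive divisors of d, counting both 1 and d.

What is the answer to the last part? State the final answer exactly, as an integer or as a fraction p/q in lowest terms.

16848

Stage 1: total draws C(12,3) = 220; favorable C(8,3) = 56; P = 14/55; answer 14/55
Stage 2: A1 = 14/55; threaded value p + q = 69; r = -1; remainder = value at the root: 9*(-1)^2 - 2 = (9) + (-2) = 7; answer 7
Stage 3: A2 = 7; w = -32; cross terms: (-32*-36 - 35*-25)=2027, (35*-24 - 27*-36)=132, (27*-15 - 40*-24)=555, (40*-17 - 10*-15)=-530, (10*6 - -20*-17)=-280, (-20*-25 - -32*6)=692; twice the area = |2596| = 2596; area = 1298; answer 1298
Stage 4: A3 = 1298; threaded value p + q = 1299; d = 10593; 10593 = 3^2 * 11 * 107; sigma = (1 + 3 + 9) * (1 + 11) * (1 + 107) = 13 * 12 * 108 = 16848; answer 16848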